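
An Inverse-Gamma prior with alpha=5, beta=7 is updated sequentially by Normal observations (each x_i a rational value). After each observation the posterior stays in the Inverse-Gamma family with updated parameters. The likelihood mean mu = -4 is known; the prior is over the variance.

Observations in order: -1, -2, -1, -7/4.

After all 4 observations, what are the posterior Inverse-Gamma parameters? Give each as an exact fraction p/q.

obs 1: x=-1 → posterior Inverse-Gamma(11/2, 23/2)
obs 2: x=-2 → posterior Inverse-Gamma(6, 27/2)
obs 3: x=-1 → posterior Inverse-Gamma(13/2, 18)
obs 4: x=-7/4 → posterior Inverse-Gamma(7, 657/32)

alpha=7, beta=657/32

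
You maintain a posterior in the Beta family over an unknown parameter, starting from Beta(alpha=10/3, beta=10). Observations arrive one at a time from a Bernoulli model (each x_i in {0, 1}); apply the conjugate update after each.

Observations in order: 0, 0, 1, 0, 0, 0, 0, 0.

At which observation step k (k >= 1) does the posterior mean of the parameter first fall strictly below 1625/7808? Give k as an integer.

obs 1: x=0 → posterior Beta(10/3, 11)
obs 2: x=0 → posterior Beta(10/3, 12)
obs 3: x=1 → posterior Beta(13/3, 12)
obs 4: x=0 → posterior Beta(13/3, 13)
obs 5: x=0 → posterior Beta(13/3, 14)
obs 6: x=0 → posterior Beta(13/3, 15)
obs 7: x=0 → posterior Beta(13/3, 16)
obs 8: x=0 → posterior Beta(13/3, 17)

k = 8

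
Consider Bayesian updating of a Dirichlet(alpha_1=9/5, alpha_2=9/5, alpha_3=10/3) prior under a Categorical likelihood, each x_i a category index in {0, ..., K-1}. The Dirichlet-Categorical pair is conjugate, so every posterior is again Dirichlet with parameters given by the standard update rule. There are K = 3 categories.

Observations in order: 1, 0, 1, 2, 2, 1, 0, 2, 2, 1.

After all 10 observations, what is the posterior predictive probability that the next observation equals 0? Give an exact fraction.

57/254

obs 1: x=1 → posterior Dirichlet(9/5, 14/5, 10/3)
obs 2: x=0 → posterior Dirichlet(14/5, 14/5, 10/3)
obs 3: x=1 → posterior Dirichlet(14/5, 19/5, 10/3)
obs 4: x=2 → posterior Dirichlet(14/5, 19/5, 13/3)
obs 5: x=2 → posterior Dirichlet(14/5, 19/5, 16/3)
obs 6: x=1 → posterior Dirichlet(14/5, 24/5, 16/3)
obs 7: x=0 → posterior Dirichlet(19/5, 24/5, 16/3)
obs 8: x=2 → posterior Dirichlet(19/5, 24/5, 19/3)
obs 9: x=2 → posterior Dirichlet(19/5, 24/5, 22/3)
obs 10: x=1 → posterior Dirichlet(19/5, 29/5, 22/3)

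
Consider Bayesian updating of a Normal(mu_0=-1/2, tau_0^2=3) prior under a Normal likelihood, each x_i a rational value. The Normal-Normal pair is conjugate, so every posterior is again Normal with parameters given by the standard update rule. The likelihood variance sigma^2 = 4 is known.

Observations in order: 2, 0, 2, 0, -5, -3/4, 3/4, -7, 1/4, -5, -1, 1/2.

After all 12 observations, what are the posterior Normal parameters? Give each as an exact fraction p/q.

obs 1: x=2 → posterior Normal(4/7, 12/7)
obs 2: x=0 → posterior Normal(2/5, 6/5)
obs 3: x=2 → posterior Normal(10/13, 12/13)
obs 4: x=0 → posterior Normal(5/8, 3/4)
obs 5: x=-5 → posterior Normal(-5/19, 12/19)
obs 6: x=-3/4 → posterior Normal(-29/88, 6/11)
obs 7: x=3/4 → posterior Normal(-1/5, 12/25)
obs 8: x=-7 → posterior Normal(-13/14, 3/7)
obs 9: x=1/4 → posterior Normal(-101/124, 12/31)
obs 10: x=-5 → posterior Normal(-161/136, 6/17)
obs 11: x=-1 → posterior Normal(-173/148, 12/37)
obs 12: x=1/2 → posterior Normal(-167/160, 3/10)

mu_0=-167/160, tau_0^2=3/10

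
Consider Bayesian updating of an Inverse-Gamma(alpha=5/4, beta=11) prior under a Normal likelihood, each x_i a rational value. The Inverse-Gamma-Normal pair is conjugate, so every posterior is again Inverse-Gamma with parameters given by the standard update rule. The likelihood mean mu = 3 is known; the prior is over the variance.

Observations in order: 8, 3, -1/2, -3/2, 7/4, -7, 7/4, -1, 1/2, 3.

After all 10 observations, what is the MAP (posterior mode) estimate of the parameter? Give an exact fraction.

1639/116

obs 1: x=8 → posterior Inverse-Gamma(7/4, 47/2)
obs 2: x=3 → posterior Inverse-Gamma(9/4, 47/2)
obs 3: x=-1/2 → posterior Inverse-Gamma(11/4, 237/8)
obs 4: x=-3/2 → posterior Inverse-Gamma(13/4, 159/4)
obs 5: x=7/4 → posterior Inverse-Gamma(15/4, 1297/32)
obs 6: x=-7 → posterior Inverse-Gamma(17/4, 2897/32)
obs 7: x=7/4 → posterior Inverse-Gamma(19/4, 1461/16)
obs 8: x=-1 → posterior Inverse-Gamma(21/4, 1589/16)
obs 9: x=1/2 → posterior Inverse-Gamma(23/4, 1639/16)
obs 10: x=3 → posterior Inverse-Gamma(25/4, 1639/16)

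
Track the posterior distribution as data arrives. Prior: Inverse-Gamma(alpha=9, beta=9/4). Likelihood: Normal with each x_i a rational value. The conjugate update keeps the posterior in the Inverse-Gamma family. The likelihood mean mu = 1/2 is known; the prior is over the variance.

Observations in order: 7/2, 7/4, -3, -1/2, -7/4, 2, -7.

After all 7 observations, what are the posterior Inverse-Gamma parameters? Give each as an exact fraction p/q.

obs 1: x=7/2 → posterior Inverse-Gamma(19/2, 27/4)
obs 2: x=7/4 → posterior Inverse-Gamma(10, 241/32)
obs 3: x=-3 → posterior Inverse-Gamma(21/2, 437/32)
obs 4: x=-1/2 → posterior Inverse-Gamma(11, 453/32)
obs 5: x=-7/4 → posterior Inverse-Gamma(23/2, 267/16)
obs 6: x=2 → posterior Inverse-Gamma(12, 285/16)
obs 7: x=-7 → posterior Inverse-Gamma(25/2, 735/16)

alpha=25/2, beta=735/16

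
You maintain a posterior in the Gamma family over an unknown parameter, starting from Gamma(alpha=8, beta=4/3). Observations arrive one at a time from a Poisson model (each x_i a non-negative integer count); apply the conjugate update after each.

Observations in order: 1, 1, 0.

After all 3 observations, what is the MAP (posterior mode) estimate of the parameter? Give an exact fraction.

27/13

obs 1: x=1 → posterior Gamma(9, 7/3)
obs 2: x=1 → posterior Gamma(10, 10/3)
obs 3: x=0 → posterior Gamma(10, 13/3)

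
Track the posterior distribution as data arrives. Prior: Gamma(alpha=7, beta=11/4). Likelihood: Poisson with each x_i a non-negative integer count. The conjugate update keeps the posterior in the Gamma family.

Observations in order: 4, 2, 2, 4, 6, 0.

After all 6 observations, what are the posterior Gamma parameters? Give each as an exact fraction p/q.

alpha=25, beta=35/4

obs 1: x=4 → posterior Gamma(11, 15/4)
obs 2: x=2 → posterior Gamma(13, 19/4)
obs 3: x=2 → posterior Gamma(15, 23/4)
obs 4: x=4 → posterior Gamma(19, 27/4)
obs 5: x=6 → posterior Gamma(25, 31/4)
obs 6: x=0 → posterior Gamma(25, 35/4)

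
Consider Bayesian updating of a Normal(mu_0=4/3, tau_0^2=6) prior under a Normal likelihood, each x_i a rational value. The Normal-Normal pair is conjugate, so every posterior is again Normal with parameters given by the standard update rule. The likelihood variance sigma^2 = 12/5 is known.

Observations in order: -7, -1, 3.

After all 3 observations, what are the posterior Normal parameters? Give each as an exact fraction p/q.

obs 1: x=-7 → posterior Normal(-97/21, 12/7)
obs 2: x=-1 → posterior Normal(-28/9, 1)
obs 3: x=3 → posterior Normal(-67/51, 12/17)

mu_0=-67/51, tau_0^2=12/17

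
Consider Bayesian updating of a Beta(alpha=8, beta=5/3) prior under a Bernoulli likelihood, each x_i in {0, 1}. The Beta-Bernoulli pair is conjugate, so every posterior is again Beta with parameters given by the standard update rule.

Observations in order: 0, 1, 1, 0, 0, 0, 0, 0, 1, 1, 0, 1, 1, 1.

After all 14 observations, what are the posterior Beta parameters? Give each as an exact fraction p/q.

alpha=15, beta=26/3

obs 1: x=0 → posterior Beta(8, 8/3)
obs 2: x=1 → posterior Beta(9, 8/3)
obs 3: x=1 → posterior Beta(10, 8/3)
obs 4: x=0 → posterior Beta(10, 11/3)
obs 5: x=0 → posterior Beta(10, 14/3)
obs 6: x=0 → posterior Beta(10, 17/3)
obs 7: x=0 → posterior Beta(10, 20/3)
obs 8: x=0 → posterior Beta(10, 23/3)
obs 9: x=1 → posterior Beta(11, 23/3)
obs 10: x=1 → posterior Beta(12, 23/3)
obs 11: x=0 → posterior Beta(12, 26/3)
obs 12: x=1 → posterior Beta(13, 26/3)
obs 13: x=1 → posterior Beta(14, 26/3)
obs 14: x=1 → posterior Beta(15, 26/3)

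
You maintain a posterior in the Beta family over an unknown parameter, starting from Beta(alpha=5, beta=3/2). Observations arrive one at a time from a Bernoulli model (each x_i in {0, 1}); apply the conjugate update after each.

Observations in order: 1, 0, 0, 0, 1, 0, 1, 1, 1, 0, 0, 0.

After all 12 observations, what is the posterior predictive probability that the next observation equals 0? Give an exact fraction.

obs 1: x=1 → posterior Beta(6, 3/2)
obs 2: x=0 → posterior Beta(6, 5/2)
obs 3: x=0 → posterior Beta(6, 7/2)
obs 4: x=0 → posterior Beta(6, 9/2)
obs 5: x=1 → posterior Beta(7, 9/2)
obs 6: x=0 → posterior Beta(7, 11/2)
obs 7: x=1 → posterior Beta(8, 11/2)
obs 8: x=1 → posterior Beta(9, 11/2)
obs 9: x=1 → posterior Beta(10, 11/2)
obs 10: x=0 → posterior Beta(10, 13/2)
obs 11: x=0 → posterior Beta(10, 15/2)
obs 12: x=0 → posterior Beta(10, 17/2)

17/37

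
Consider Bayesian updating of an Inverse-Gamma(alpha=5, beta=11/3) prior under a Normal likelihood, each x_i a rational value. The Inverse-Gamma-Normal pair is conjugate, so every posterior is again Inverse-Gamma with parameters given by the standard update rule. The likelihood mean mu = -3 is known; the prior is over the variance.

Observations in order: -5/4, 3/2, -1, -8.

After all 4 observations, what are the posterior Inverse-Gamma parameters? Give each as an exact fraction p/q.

obs 1: x=-5/4 → posterior Inverse-Gamma(11/2, 499/96)
obs 2: x=3/2 → posterior Inverse-Gamma(6, 1471/96)
obs 3: x=-1 → posterior Inverse-Gamma(13/2, 1663/96)
obs 4: x=-8 → posterior Inverse-Gamma(7, 2863/96)

alpha=7, beta=2863/96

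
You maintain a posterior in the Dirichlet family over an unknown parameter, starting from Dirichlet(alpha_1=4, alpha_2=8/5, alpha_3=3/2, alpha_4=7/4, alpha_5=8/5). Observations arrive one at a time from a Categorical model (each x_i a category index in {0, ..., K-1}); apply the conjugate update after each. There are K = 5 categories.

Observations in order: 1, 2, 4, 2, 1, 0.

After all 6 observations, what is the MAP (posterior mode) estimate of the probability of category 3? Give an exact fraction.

obs 1: x=1 → posterior Dirichlet(4, 13/5, 3/2, 7/4, 8/5)
obs 2: x=2 → posterior Dirichlet(4, 13/5, 5/2, 7/4, 8/5)
obs 3: x=4 → posterior Dirichlet(4, 13/5, 5/2, 7/4, 13/5)
obs 4: x=2 → posterior Dirichlet(4, 13/5, 7/2, 7/4, 13/5)
obs 5: x=1 → posterior Dirichlet(4, 18/5, 7/2, 7/4, 13/5)
obs 6: x=0 → posterior Dirichlet(5, 18/5, 7/2, 7/4, 13/5)

15/229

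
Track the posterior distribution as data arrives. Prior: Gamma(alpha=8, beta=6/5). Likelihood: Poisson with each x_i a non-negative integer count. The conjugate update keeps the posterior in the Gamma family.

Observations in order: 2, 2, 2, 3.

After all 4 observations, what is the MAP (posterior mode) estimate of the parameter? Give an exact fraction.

40/13

obs 1: x=2 → posterior Gamma(10, 11/5)
obs 2: x=2 → posterior Gamma(12, 16/5)
obs 3: x=2 → posterior Gamma(14, 21/5)
obs 4: x=3 → posterior Gamma(17, 26/5)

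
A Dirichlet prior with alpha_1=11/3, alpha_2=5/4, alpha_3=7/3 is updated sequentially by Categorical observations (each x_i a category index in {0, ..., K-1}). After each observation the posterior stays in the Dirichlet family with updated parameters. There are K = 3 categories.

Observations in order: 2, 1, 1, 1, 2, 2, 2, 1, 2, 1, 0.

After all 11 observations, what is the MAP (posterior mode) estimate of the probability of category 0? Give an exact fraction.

obs 1: x=2 → posterior Dirichlet(11/3, 5/4, 10/3)
obs 2: x=1 → posterior Dirichlet(11/3, 9/4, 10/3)
obs 3: x=1 → posterior Dirichlet(11/3, 13/4, 10/3)
obs 4: x=1 → posterior Dirichlet(11/3, 17/4, 10/3)
obs 5: x=2 → posterior Dirichlet(11/3, 17/4, 13/3)
obs 6: x=2 → posterior Dirichlet(11/3, 17/4, 16/3)
obs 7: x=2 → posterior Dirichlet(11/3, 17/4, 19/3)
obs 8: x=1 → posterior Dirichlet(11/3, 21/4, 19/3)
obs 9: x=2 → posterior Dirichlet(11/3, 21/4, 22/3)
obs 10: x=1 → posterior Dirichlet(11/3, 25/4, 22/3)
obs 11: x=0 → posterior Dirichlet(14/3, 25/4, 22/3)

44/183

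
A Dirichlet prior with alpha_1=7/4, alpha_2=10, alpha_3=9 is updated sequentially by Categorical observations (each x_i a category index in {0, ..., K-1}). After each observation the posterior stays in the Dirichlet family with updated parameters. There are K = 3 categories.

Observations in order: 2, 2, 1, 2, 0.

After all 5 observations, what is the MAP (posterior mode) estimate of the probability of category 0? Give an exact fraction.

1/13

obs 1: x=2 → posterior Dirichlet(7/4, 10, 10)
obs 2: x=2 → posterior Dirichlet(7/4, 10, 11)
obs 3: x=1 → posterior Dirichlet(7/4, 11, 11)
obs 4: x=2 → posterior Dirichlet(7/4, 11, 12)
obs 5: x=0 → posterior Dirichlet(11/4, 11, 12)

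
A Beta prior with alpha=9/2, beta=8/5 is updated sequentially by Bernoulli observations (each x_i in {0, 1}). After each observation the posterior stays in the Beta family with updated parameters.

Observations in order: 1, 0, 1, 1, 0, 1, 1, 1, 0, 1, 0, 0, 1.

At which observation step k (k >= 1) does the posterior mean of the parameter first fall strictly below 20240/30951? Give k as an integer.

k = 12

obs 1: x=1 → posterior Beta(11/2, 8/5)
obs 2: x=0 → posterior Beta(11/2, 13/5)
obs 3: x=1 → posterior Beta(13/2, 13/5)
obs 4: x=1 → posterior Beta(15/2, 13/5)
obs 5: x=0 → posterior Beta(15/2, 18/5)
obs 6: x=1 → posterior Beta(17/2, 18/5)
obs 7: x=1 → posterior Beta(19/2, 18/5)
obs 8: x=1 → posterior Beta(21/2, 18/5)
obs 9: x=0 → posterior Beta(21/2, 23/5)
obs 10: x=1 → posterior Beta(23/2, 23/5)
obs 11: x=0 → posterior Beta(23/2, 28/5)
obs 12: x=0 → posterior Beta(23/2, 33/5)
obs 13: x=1 → posterior Beta(25/2, 33/5)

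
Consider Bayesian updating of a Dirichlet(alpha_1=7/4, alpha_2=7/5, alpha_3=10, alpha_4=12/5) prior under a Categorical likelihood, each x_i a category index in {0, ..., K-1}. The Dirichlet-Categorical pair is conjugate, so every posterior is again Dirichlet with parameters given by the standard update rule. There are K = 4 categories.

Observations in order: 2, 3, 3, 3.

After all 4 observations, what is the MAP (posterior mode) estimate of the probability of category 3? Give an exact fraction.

88/311

obs 1: x=2 → posterior Dirichlet(7/4, 7/5, 11, 12/5)
obs 2: x=3 → posterior Dirichlet(7/4, 7/5, 11, 17/5)
obs 3: x=3 → posterior Dirichlet(7/4, 7/5, 11, 22/5)
obs 4: x=3 → posterior Dirichlet(7/4, 7/5, 11, 27/5)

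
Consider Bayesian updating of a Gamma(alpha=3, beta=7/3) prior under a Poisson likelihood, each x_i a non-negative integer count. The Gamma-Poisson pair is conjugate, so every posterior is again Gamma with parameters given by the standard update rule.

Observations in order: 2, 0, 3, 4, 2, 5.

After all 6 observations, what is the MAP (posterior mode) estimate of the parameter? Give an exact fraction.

54/25

obs 1: x=2 → posterior Gamma(5, 10/3)
obs 2: x=0 → posterior Gamma(5, 13/3)
obs 3: x=3 → posterior Gamma(8, 16/3)
obs 4: x=4 → posterior Gamma(12, 19/3)
obs 5: x=2 → posterior Gamma(14, 22/3)
obs 6: x=5 → posterior Gamma(19, 25/3)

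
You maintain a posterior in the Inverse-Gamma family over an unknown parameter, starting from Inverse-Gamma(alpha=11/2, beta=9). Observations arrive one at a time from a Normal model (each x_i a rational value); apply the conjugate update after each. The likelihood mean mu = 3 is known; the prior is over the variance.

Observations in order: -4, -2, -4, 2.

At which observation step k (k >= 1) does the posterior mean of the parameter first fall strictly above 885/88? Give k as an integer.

obs 1: x=-4 → posterior Inverse-Gamma(6, 67/2)
obs 2: x=-2 → posterior Inverse-Gamma(13/2, 46)
obs 3: x=-4 → posterior Inverse-Gamma(7, 141/2)
obs 4: x=2 → posterior Inverse-Gamma(15/2, 71)

k = 3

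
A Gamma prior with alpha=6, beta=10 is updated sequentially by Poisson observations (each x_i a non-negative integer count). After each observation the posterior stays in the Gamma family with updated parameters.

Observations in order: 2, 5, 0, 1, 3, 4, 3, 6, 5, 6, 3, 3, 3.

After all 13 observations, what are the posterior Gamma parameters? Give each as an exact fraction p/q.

alpha=50, beta=23

obs 1: x=2 → posterior Gamma(8, 11)
obs 2: x=5 → posterior Gamma(13, 12)
obs 3: x=0 → posterior Gamma(13, 13)
obs 4: x=1 → posterior Gamma(14, 14)
obs 5: x=3 → posterior Gamma(17, 15)
obs 6: x=4 → posterior Gamma(21, 16)
obs 7: x=3 → posterior Gamma(24, 17)
obs 8: x=6 → posterior Gamma(30, 18)
obs 9: x=5 → posterior Gamma(35, 19)
obs 10: x=6 → posterior Gamma(41, 20)
obs 11: x=3 → posterior Gamma(44, 21)
obs 12: x=3 → posterior Gamma(47, 22)
obs 13: x=3 → posterior Gamma(50, 23)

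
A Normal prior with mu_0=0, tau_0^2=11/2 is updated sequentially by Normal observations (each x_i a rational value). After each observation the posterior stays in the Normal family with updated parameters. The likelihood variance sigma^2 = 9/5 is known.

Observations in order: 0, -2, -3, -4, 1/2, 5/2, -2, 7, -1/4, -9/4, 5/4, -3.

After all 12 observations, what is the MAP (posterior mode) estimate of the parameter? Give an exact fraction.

-385/904

obs 1: x=0 → posterior Normal(0, 99/73)
obs 2: x=-2 → posterior Normal(-55/64, 99/128)
obs 3: x=-3 → posterior Normal(-275/183, 33/61)
obs 4: x=-4 → posterior Normal(-495/238, 99/238)
obs 5: x=1/2 → posterior Normal(-935/586, 99/293)
obs 6: x=5/2 → posterior Normal(-55/58, 33/116)
obs 7: x=-2 → posterior Normal(-440/403, 99/403)
obs 8: x=7 → posterior Normal(-55/458, 99/458)
obs 9: x=-1/4 → posterior Normal(-275/2052, 11/57)
obs 10: x=-9/4 → posterior Normal(-385/1136, 99/568)
obs 11: x=5/4 → posterior Normal(-495/2492, 99/623)
obs 12: x=-3 → posterior Normal(-385/904, 33/226)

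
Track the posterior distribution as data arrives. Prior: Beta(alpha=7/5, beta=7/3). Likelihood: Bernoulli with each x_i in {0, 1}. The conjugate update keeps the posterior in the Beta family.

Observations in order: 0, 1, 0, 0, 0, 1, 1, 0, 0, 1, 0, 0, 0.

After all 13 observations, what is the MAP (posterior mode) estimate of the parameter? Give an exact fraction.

66/221

obs 1: x=0 → posterior Beta(7/5, 10/3)
obs 2: x=1 → posterior Beta(12/5, 10/3)
obs 3: x=0 → posterior Beta(12/5, 13/3)
obs 4: x=0 → posterior Beta(12/5, 16/3)
obs 5: x=0 → posterior Beta(12/5, 19/3)
obs 6: x=1 → posterior Beta(17/5, 19/3)
obs 7: x=1 → posterior Beta(22/5, 19/3)
obs 8: x=0 → posterior Beta(22/5, 22/3)
obs 9: x=0 → posterior Beta(22/5, 25/3)
obs 10: x=1 → posterior Beta(27/5, 25/3)
obs 11: x=0 → posterior Beta(27/5, 28/3)
obs 12: x=0 → posterior Beta(27/5, 31/3)
obs 13: x=0 → posterior Beta(27/5, 34/3)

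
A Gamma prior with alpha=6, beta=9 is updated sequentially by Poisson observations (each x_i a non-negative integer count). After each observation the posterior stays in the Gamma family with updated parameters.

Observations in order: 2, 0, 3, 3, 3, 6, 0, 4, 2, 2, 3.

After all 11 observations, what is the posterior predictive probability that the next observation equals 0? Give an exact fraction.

obs 1: x=2 → posterior Gamma(8, 10)
obs 2: x=0 → posterior Gamma(8, 11)
obs 3: x=3 → posterior Gamma(11, 12)
obs 4: x=3 → posterior Gamma(14, 13)
obs 5: x=3 → posterior Gamma(17, 14)
obs 6: x=6 → posterior Gamma(23, 15)
obs 7: x=0 → posterior Gamma(23, 16)
obs 8: x=4 → posterior Gamma(27, 17)
obs 9: x=2 → posterior Gamma(29, 18)
obs 10: x=2 → posterior Gamma(31, 19)
obs 11: x=3 → posterior Gamma(34, 20)

171798691840000000000000000000000000000000000/902518308877795191433240103403256374623457081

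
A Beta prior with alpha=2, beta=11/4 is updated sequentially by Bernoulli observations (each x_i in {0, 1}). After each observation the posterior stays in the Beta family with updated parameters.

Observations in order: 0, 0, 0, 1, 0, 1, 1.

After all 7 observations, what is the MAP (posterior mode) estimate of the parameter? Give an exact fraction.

obs 1: x=0 → posterior Beta(2, 15/4)
obs 2: x=0 → posterior Beta(2, 19/4)
obs 3: x=0 → posterior Beta(2, 23/4)
obs 4: x=1 → posterior Beta(3, 23/4)
obs 5: x=0 → posterior Beta(3, 27/4)
obs 6: x=1 → posterior Beta(4, 27/4)
obs 7: x=1 → posterior Beta(5, 27/4)

16/39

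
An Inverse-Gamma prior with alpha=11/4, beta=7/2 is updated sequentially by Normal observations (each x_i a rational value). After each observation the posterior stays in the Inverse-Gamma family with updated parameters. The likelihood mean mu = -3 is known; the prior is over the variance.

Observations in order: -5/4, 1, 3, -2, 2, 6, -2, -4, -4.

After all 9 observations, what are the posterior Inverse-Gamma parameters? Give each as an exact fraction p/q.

obs 1: x=-5/4 → posterior Inverse-Gamma(13/4, 161/32)
obs 2: x=1 → posterior Inverse-Gamma(15/4, 417/32)
obs 3: x=3 → posterior Inverse-Gamma(17/4, 993/32)
obs 4: x=-2 → posterior Inverse-Gamma(19/4, 1009/32)
obs 5: x=2 → posterior Inverse-Gamma(21/4, 1409/32)
obs 6: x=6 → posterior Inverse-Gamma(23/4, 2705/32)
obs 7: x=-2 → posterior Inverse-Gamma(25/4, 2721/32)
obs 8: x=-4 → posterior Inverse-Gamma(27/4, 2737/32)
obs 9: x=-4 → posterior Inverse-Gamma(29/4, 2753/32)

alpha=29/4, beta=2753/32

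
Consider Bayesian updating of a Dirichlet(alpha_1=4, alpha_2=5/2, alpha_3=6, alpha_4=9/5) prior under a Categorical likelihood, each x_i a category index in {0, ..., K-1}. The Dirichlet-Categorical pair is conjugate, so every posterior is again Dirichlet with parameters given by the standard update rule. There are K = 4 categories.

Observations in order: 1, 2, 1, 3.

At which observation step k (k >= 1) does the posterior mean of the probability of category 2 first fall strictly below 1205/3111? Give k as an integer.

k = 4

obs 1: x=1 → posterior Dirichlet(4, 7/2, 6, 9/5)
obs 2: x=2 → posterior Dirichlet(4, 7/2, 7, 9/5)
obs 3: x=1 → posterior Dirichlet(4, 9/2, 7, 9/5)
obs 4: x=3 → posterior Dirichlet(4, 9/2, 7, 14/5)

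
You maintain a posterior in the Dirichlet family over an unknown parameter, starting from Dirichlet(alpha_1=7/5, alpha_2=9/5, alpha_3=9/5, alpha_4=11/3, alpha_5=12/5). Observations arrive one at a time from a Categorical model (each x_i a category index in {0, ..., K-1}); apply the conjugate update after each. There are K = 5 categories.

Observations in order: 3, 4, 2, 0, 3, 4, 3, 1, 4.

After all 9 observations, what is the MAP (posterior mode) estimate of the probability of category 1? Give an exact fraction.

obs 1: x=3 → posterior Dirichlet(7/5, 9/5, 9/5, 14/3, 12/5)
obs 2: x=4 → posterior Dirichlet(7/5, 9/5, 9/5, 14/3, 17/5)
obs 3: x=2 → posterior Dirichlet(7/5, 9/5, 14/5, 14/3, 17/5)
obs 4: x=0 → posterior Dirichlet(12/5, 9/5, 14/5, 14/3, 17/5)
obs 5: x=3 → posterior Dirichlet(12/5, 9/5, 14/5, 17/3, 17/5)
obs 6: x=4 → posterior Dirichlet(12/5, 9/5, 14/5, 17/3, 22/5)
obs 7: x=3 → posterior Dirichlet(12/5, 9/5, 14/5, 20/3, 22/5)
obs 8: x=1 → posterior Dirichlet(12/5, 14/5, 14/5, 20/3, 22/5)
obs 9: x=4 → posterior Dirichlet(12/5, 14/5, 14/5, 20/3, 27/5)

27/226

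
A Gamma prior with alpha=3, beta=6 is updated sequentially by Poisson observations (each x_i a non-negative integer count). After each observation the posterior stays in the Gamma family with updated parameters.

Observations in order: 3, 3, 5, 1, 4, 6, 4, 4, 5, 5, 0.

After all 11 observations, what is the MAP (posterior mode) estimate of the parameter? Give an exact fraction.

obs 1: x=3 → posterior Gamma(6, 7)
obs 2: x=3 → posterior Gamma(9, 8)
obs 3: x=5 → posterior Gamma(14, 9)
obs 4: x=1 → posterior Gamma(15, 10)
obs 5: x=4 → posterior Gamma(19, 11)
obs 6: x=6 → posterior Gamma(25, 12)
obs 7: x=4 → posterior Gamma(29, 13)
obs 8: x=4 → posterior Gamma(33, 14)
obs 9: x=5 → posterior Gamma(38, 15)
obs 10: x=5 → posterior Gamma(43, 16)
obs 11: x=0 → posterior Gamma(43, 17)

42/17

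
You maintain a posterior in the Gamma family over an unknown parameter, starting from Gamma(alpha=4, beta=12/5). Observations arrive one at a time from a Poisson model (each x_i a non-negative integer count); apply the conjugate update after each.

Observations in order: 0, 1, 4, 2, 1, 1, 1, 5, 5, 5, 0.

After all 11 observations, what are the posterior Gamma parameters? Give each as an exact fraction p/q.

alpha=29, beta=67/5

obs 1: x=0 → posterior Gamma(4, 17/5)
obs 2: x=1 → posterior Gamma(5, 22/5)
obs 3: x=4 → posterior Gamma(9, 27/5)
obs 4: x=2 → posterior Gamma(11, 32/5)
obs 5: x=1 → posterior Gamma(12, 37/5)
obs 6: x=1 → posterior Gamma(13, 42/5)
obs 7: x=1 → posterior Gamma(14, 47/5)
obs 8: x=5 → posterior Gamma(19, 52/5)
obs 9: x=5 → posterior Gamma(24, 57/5)
obs 10: x=5 → posterior Gamma(29, 62/5)
obs 11: x=0 → posterior Gamma(29, 67/5)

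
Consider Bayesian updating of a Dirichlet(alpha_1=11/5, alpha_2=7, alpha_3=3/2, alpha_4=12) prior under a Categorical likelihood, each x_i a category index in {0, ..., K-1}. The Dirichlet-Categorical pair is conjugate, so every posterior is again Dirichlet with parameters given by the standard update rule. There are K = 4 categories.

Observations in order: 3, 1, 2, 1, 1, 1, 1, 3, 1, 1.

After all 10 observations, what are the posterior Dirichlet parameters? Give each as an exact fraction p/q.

obs 1: x=3 → posterior Dirichlet(11/5, 7, 3/2, 13)
obs 2: x=1 → posterior Dirichlet(11/5, 8, 3/2, 13)
obs 3: x=2 → posterior Dirichlet(11/5, 8, 5/2, 13)
obs 4: x=1 → posterior Dirichlet(11/5, 9, 5/2, 13)
obs 5: x=1 → posterior Dirichlet(11/5, 10, 5/2, 13)
obs 6: x=1 → posterior Dirichlet(11/5, 11, 5/2, 13)
obs 7: x=1 → posterior Dirichlet(11/5, 12, 5/2, 13)
obs 8: x=3 → posterior Dirichlet(11/5, 12, 5/2, 14)
obs 9: x=1 → posterior Dirichlet(11/5, 13, 5/2, 14)
obs 10: x=1 → posterior Dirichlet(11/5, 14, 5/2, 14)

alpha_1=11/5, alpha_2=14, alpha_3=5/2, alpha_4=14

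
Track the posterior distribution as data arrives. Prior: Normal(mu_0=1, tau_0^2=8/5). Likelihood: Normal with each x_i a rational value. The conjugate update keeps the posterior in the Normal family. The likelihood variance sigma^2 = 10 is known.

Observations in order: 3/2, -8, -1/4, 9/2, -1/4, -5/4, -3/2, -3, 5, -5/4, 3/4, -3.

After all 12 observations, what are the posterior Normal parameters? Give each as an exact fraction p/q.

obs 1: x=3/2 → posterior Normal(31/29, 40/29)
obs 2: x=-8 → posterior Normal(-1/33, 40/33)
obs 3: x=-1/4 → posterior Normal(-2/37, 40/37)
obs 4: x=9/2 → posterior Normal(16/41, 40/41)
obs 5: x=-1/4 → posterior Normal(1/3, 8/9)
obs 6: x=-5/4 → posterior Normal(10/49, 40/49)
obs 7: x=-3/2 → posterior Normal(4/53, 40/53)
obs 8: x=-3 → posterior Normal(-8/57, 40/57)
obs 9: x=5 → posterior Normal(12/61, 40/61)
obs 10: x=-5/4 → posterior Normal(7/65, 8/13)
obs 11: x=3/4 → posterior Normal(10/69, 40/69)
obs 12: x=-3 → posterior Normal(-2/73, 40/73)

mu_0=-2/73, tau_0^2=40/73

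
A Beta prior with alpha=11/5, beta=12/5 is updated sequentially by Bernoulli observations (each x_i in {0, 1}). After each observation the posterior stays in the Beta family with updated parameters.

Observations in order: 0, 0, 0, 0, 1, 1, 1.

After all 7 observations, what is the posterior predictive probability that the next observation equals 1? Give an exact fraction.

obs 1: x=0 → posterior Beta(11/5, 17/5)
obs 2: x=0 → posterior Beta(11/5, 22/5)
obs 3: x=0 → posterior Beta(11/5, 27/5)
obs 4: x=0 → posterior Beta(11/5, 32/5)
obs 5: x=1 → posterior Beta(16/5, 32/5)
obs 6: x=1 → posterior Beta(21/5, 32/5)
obs 7: x=1 → posterior Beta(26/5, 32/5)

13/29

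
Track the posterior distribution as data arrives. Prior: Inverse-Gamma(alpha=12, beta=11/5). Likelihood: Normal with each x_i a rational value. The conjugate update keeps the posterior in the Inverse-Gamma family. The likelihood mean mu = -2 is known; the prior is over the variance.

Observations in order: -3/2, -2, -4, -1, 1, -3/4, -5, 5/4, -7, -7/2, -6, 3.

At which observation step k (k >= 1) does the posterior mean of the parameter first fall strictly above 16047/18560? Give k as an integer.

k = 7

obs 1: x=-3/2 → posterior Inverse-Gamma(25/2, 93/40)
obs 2: x=-2 → posterior Inverse-Gamma(13, 93/40)
obs 3: x=-4 → posterior Inverse-Gamma(27/2, 173/40)
obs 4: x=-1 → posterior Inverse-Gamma(14, 193/40)
obs 5: x=1 → posterior Inverse-Gamma(29/2, 373/40)
obs 6: x=-3/4 → posterior Inverse-Gamma(15, 1617/160)
obs 7: x=-5 → posterior Inverse-Gamma(31/2, 2337/160)
obs 8: x=5/4 → posterior Inverse-Gamma(16, 1591/80)
obs 9: x=-7 → posterior Inverse-Gamma(33/2, 2591/80)
obs 10: x=-7/2 → posterior Inverse-Gamma(17, 2681/80)
obs 11: x=-6 → posterior Inverse-Gamma(35/2, 3321/80)
obs 12: x=3 → posterior Inverse-Gamma(18, 4321/80)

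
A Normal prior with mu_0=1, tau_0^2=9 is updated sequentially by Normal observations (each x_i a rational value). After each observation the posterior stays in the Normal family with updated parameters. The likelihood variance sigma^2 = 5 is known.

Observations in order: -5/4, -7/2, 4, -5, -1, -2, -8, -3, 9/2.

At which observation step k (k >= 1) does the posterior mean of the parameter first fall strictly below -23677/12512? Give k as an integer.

k = 7

obs 1: x=-5/4 → posterior Normal(-25/56, 45/14)
obs 2: x=-7/2 → posterior Normal(-151/92, 45/23)
obs 3: x=4 → posterior Normal(-7/128, 45/32)
obs 4: x=-5 → posterior Normal(-187/164, 45/41)
obs 5: x=-1 → posterior Normal(-223/200, 9/10)
obs 6: x=-2 → posterior Normal(-5/4, 45/59)
obs 7: x=-8 → posterior Normal(-583/272, 45/68)
obs 8: x=-3 → posterior Normal(-691/308, 45/77)
obs 9: x=9/2 → posterior Normal(-529/344, 45/86)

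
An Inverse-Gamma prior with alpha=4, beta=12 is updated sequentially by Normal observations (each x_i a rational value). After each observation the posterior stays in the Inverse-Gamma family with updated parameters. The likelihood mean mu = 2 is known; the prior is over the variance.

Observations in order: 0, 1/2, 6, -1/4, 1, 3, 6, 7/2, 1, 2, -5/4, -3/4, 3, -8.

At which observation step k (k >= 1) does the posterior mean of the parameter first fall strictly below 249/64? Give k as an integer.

k = 2

obs 1: x=0 → posterior Inverse-Gamma(9/2, 14)
obs 2: x=1/2 → posterior Inverse-Gamma(5, 121/8)
obs 3: x=6 → posterior Inverse-Gamma(11/2, 185/8)
obs 4: x=-1/4 → posterior Inverse-Gamma(6, 821/32)
obs 5: x=1 → posterior Inverse-Gamma(13/2, 837/32)
obs 6: x=3 → posterior Inverse-Gamma(7, 853/32)
obs 7: x=6 → posterior Inverse-Gamma(15/2, 1109/32)
obs 8: x=7/2 → posterior Inverse-Gamma(8, 1145/32)
obs 9: x=1 → posterior Inverse-Gamma(17/2, 1161/32)
obs 10: x=2 → posterior Inverse-Gamma(9, 1161/32)
obs 11: x=-5/4 → posterior Inverse-Gamma(19/2, 665/16)
obs 12: x=-3/4 → posterior Inverse-Gamma(10, 1451/32)
obs 13: x=3 → posterior Inverse-Gamma(21/2, 1467/32)
obs 14: x=-8 → posterior Inverse-Gamma(11, 3067/32)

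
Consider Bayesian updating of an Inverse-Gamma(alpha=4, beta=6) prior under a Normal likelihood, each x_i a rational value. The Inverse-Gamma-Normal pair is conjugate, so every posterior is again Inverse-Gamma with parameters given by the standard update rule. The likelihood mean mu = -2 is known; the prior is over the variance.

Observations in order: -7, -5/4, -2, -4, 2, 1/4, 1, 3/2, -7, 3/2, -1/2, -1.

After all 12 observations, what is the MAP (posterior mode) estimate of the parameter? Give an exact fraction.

obs 1: x=-7 → posterior Inverse-Gamma(9/2, 37/2)
obs 2: x=-5/4 → posterior Inverse-Gamma(5, 601/32)
obs 3: x=-2 → posterior Inverse-Gamma(11/2, 601/32)
obs 4: x=-4 → posterior Inverse-Gamma(6, 665/32)
obs 5: x=2 → posterior Inverse-Gamma(13/2, 921/32)
obs 6: x=1/4 → posterior Inverse-Gamma(7, 501/16)
obs 7: x=1 → posterior Inverse-Gamma(15/2, 573/16)
obs 8: x=3/2 → posterior Inverse-Gamma(8, 671/16)
obs 9: x=-7 → posterior Inverse-Gamma(17/2, 871/16)
obs 10: x=3/2 → posterior Inverse-Gamma(9, 969/16)
obs 11: x=-1/2 → posterior Inverse-Gamma(19/2, 987/16)
obs 12: x=-1 → posterior Inverse-Gamma(10, 995/16)

995/176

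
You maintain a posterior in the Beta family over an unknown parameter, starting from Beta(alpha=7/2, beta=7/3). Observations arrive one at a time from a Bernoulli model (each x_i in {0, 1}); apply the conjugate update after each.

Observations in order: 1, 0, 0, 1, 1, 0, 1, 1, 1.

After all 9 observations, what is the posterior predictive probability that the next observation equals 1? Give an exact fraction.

obs 1: x=1 → posterior Beta(9/2, 7/3)
obs 2: x=0 → posterior Beta(9/2, 10/3)
obs 3: x=0 → posterior Beta(9/2, 13/3)
obs 4: x=1 → posterior Beta(11/2, 13/3)
obs 5: x=1 → posterior Beta(13/2, 13/3)
obs 6: x=0 → posterior Beta(13/2, 16/3)
obs 7: x=1 → posterior Beta(15/2, 16/3)
obs 8: x=1 → posterior Beta(17/2, 16/3)
obs 9: x=1 → posterior Beta(19/2, 16/3)

57/89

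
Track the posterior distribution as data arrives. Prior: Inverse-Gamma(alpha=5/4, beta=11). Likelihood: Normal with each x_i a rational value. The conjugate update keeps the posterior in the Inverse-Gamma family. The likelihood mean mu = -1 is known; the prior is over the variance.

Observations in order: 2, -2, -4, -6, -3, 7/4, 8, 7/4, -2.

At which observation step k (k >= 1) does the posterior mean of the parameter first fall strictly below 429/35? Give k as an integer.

k = 3

obs 1: x=2 → posterior Inverse-Gamma(7/4, 31/2)
obs 2: x=-2 → posterior Inverse-Gamma(9/4, 16)
obs 3: x=-4 → posterior Inverse-Gamma(11/4, 41/2)
obs 4: x=-6 → posterior Inverse-Gamma(13/4, 33)
obs 5: x=-3 → posterior Inverse-Gamma(15/4, 35)
obs 6: x=7/4 → posterior Inverse-Gamma(17/4, 1241/32)
obs 7: x=8 → posterior Inverse-Gamma(19/4, 2537/32)
obs 8: x=7/4 → posterior Inverse-Gamma(21/4, 1329/16)
obs 9: x=-2 → posterior Inverse-Gamma(23/4, 1337/16)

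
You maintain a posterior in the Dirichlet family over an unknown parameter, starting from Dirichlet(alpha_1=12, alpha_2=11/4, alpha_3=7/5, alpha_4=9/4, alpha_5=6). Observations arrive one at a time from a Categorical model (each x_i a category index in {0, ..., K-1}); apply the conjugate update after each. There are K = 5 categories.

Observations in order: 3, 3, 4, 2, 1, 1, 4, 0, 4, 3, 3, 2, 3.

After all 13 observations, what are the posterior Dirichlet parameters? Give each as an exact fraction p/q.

obs 1: x=3 → posterior Dirichlet(12, 11/4, 7/5, 13/4, 6)
obs 2: x=3 → posterior Dirichlet(12, 11/4, 7/5, 17/4, 6)
obs 3: x=4 → posterior Dirichlet(12, 11/4, 7/5, 17/4, 7)
obs 4: x=2 → posterior Dirichlet(12, 11/4, 12/5, 17/4, 7)
obs 5: x=1 → posterior Dirichlet(12, 15/4, 12/5, 17/4, 7)
obs 6: x=1 → posterior Dirichlet(12, 19/4, 12/5, 17/4, 7)
obs 7: x=4 → posterior Dirichlet(12, 19/4, 12/5, 17/4, 8)
obs 8: x=0 → posterior Dirichlet(13, 19/4, 12/5, 17/4, 8)
obs 9: x=4 → posterior Dirichlet(13, 19/4, 12/5, 17/4, 9)
obs 10: x=3 → posterior Dirichlet(13, 19/4, 12/5, 21/4, 9)
obs 11: x=3 → posterior Dirichlet(13, 19/4, 12/5, 25/4, 9)
obs 12: x=2 → posterior Dirichlet(13, 19/4, 17/5, 25/4, 9)
obs 13: x=3 → posterior Dirichlet(13, 19/4, 17/5, 29/4, 9)

alpha_1=13, alpha_2=19/4, alpha_3=17/5, alpha_4=29/4, alpha_5=9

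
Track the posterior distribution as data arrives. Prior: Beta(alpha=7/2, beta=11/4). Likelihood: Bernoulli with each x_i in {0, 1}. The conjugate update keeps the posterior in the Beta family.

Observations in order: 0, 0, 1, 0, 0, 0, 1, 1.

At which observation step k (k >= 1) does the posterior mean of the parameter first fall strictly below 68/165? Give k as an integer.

obs 1: x=0 → posterior Beta(7/2, 15/4)
obs 2: x=0 → posterior Beta(7/2, 19/4)
obs 3: x=1 → posterior Beta(9/2, 19/4)
obs 4: x=0 → posterior Beta(9/2, 23/4)
obs 5: x=0 → posterior Beta(9/2, 27/4)
obs 6: x=0 → posterior Beta(9/2, 31/4)
obs 7: x=1 → posterior Beta(11/2, 31/4)
obs 8: x=1 → posterior Beta(13/2, 31/4)

k = 5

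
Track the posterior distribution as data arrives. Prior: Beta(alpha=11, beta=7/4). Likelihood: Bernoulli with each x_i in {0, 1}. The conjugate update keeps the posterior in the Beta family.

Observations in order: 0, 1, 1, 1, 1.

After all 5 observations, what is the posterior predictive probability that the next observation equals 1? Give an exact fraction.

60/71

obs 1: x=0 → posterior Beta(11, 11/4)
obs 2: x=1 → posterior Beta(12, 11/4)
obs 3: x=1 → posterior Beta(13, 11/4)
obs 4: x=1 → posterior Beta(14, 11/4)
obs 5: x=1 → posterior Beta(15, 11/4)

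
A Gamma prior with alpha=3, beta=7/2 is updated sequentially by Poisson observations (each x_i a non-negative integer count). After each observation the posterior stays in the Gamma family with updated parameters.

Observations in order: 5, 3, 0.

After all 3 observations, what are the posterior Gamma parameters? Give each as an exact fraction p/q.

alpha=11, beta=13/2

obs 1: x=5 → posterior Gamma(8, 9/2)
obs 2: x=3 → posterior Gamma(11, 11/2)
obs 3: x=0 → posterior Gamma(11, 13/2)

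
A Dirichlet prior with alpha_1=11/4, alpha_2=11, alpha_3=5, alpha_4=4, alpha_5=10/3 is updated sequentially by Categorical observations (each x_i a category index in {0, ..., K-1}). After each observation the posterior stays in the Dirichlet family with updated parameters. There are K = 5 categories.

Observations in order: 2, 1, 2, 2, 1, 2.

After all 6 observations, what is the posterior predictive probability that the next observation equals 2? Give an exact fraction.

108/385

obs 1: x=2 → posterior Dirichlet(11/4, 11, 6, 4, 10/3)
obs 2: x=1 → posterior Dirichlet(11/4, 12, 6, 4, 10/3)
obs 3: x=2 → posterior Dirichlet(11/4, 12, 7, 4, 10/3)
obs 4: x=2 → posterior Dirichlet(11/4, 12, 8, 4, 10/3)
obs 5: x=1 → posterior Dirichlet(11/4, 13, 8, 4, 10/3)
obs 6: x=2 → posterior Dirichlet(11/4, 13, 9, 4, 10/3)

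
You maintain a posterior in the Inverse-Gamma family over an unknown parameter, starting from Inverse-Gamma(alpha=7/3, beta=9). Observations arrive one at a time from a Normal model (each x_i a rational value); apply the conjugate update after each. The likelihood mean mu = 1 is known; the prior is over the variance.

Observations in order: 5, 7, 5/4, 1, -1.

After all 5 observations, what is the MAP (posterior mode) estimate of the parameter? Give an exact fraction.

711/112

obs 1: x=5 → posterior Inverse-Gamma(17/6, 17)
obs 2: x=7 → posterior Inverse-Gamma(10/3, 35)
obs 3: x=5/4 → posterior Inverse-Gamma(23/6, 1121/32)
obs 4: x=1 → posterior Inverse-Gamma(13/3, 1121/32)
obs 5: x=-1 → posterior Inverse-Gamma(29/6, 1185/32)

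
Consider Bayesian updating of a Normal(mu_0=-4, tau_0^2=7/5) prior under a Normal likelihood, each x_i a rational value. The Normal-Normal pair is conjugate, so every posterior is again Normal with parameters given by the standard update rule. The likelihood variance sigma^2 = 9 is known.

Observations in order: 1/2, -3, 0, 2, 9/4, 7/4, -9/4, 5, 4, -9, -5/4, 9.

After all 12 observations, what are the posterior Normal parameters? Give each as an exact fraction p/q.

mu_0=-39/43, tau_0^2=21/43

obs 1: x=1/2 → posterior Normal(-353/104, 63/52)
obs 2: x=-3 → posterior Normal(-395/118, 63/59)
obs 3: x=0 → posterior Normal(-395/132, 21/22)
obs 4: x=2 → posterior Normal(-367/146, 63/73)
obs 5: x=9/4 → posterior Normal(-671/320, 63/80)
obs 6: x=7/4 → posterior Normal(-311/174, 21/29)
obs 7: x=-9/4 → posterior Normal(-685/376, 63/94)
obs 8: x=5 → posterior Normal(-545/404, 63/101)
obs 9: x=4 → posterior Normal(-433/432, 7/12)
obs 10: x=-9 → posterior Normal(-137/92, 63/115)
obs 11: x=-5/4 → posterior Normal(-90/61, 63/122)
obs 12: x=9 → posterior Normal(-39/43, 21/43)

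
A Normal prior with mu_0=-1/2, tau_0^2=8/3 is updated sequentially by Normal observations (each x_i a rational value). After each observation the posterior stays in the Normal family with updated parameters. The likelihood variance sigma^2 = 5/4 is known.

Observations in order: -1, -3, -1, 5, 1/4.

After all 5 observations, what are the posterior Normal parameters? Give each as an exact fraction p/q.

obs 1: x=-1 → posterior Normal(-79/94, 40/47)
obs 2: x=-3 → posterior Normal(-271/158, 40/79)
obs 3: x=-1 → posterior Normal(-335/222, 40/111)
obs 4: x=5 → posterior Normal(-15/286, 40/143)
obs 5: x=1/4 → posterior Normal(1/350, 8/35)

mu_0=1/350, tau_0^2=8/35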